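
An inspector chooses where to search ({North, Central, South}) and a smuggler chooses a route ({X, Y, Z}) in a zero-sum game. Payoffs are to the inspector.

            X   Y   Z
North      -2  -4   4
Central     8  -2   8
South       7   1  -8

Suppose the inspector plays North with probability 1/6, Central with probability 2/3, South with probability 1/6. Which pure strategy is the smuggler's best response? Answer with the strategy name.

If the smuggler plays X, the inspector's expected payoff is (1/6)·(-2) + (2/3)·8 + (1/6)·7 = 37/6.
If the smuggler plays Y, the inspector's expected payoff is (1/6)·(-4) + (2/3)·(-2) + (1/6)·1 = -11/6.
If the smuggler plays Z, the inspector's expected payoff is (1/6)·4 + (2/3)·8 + (1/6)·(-8) = 14/3.
The smuggler minimizes the inspector's payoff; the smallest is -11/6, so the best response is Y.

Y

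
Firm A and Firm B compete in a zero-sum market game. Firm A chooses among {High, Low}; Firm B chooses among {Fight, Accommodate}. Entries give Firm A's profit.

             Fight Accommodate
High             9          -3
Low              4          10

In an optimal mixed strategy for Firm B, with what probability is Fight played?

Row minima: High → -3, Low → 4; maximin = 4.
Column maxima: Fight → 9, Accommodate → 10; minimax = 9.
4 ≠ 9, so there is no saddle point; optimal play is mixed.
Let Firm A play High with probability p. Expected payoff against Fight: 9p + 4(1−p) = 5p + 4; against Accommodate: (-3)p + 10(1−p) = −13p + 10.
Setting these equal: 5p + 4 = −13p + 10 ⇒ 18p = 6 ⇒ p = 1/3, and the value is (5)·(1/3) + 4 = 17/3.
For Firm B: with q = P(Fight), equating High's and Low's payoffs gives 12q − 3 = −6q + 10 ⇒ q = 13/18.

13/18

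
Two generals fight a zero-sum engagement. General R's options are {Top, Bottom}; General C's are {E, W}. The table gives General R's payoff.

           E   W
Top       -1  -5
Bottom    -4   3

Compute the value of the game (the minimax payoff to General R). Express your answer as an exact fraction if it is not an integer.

Row minima: Top → -5, Bottom → -4; maximin = -4.
Column maxima: E → -1, W → 3; minimax = -1.
-4 ≠ -1, so there is no saddle point; optimal play is mixed.
Let General R play Top with probability p. Expected payoff against E: (-1)p + (-4)(1−p) = 3p − 4; against W: (-5)p + 3(1−p) = −8p + 3.
Setting these equal: 3p − 4 = −8p + 3 ⇒ 11p = 7 ⇒ p = 7/11, and the value is (3)·(7/11) − 4 = -23/11.
For General C: with q = P(E), equating Top's and Bottom's payoffs gives 4q − 5 = −7q + 3 ⇒ q = 8/11.

-23/11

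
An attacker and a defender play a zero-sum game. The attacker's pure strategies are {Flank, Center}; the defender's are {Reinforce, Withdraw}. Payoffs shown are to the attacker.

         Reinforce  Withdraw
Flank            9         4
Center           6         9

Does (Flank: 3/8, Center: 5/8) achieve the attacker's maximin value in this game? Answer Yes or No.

Yes

Against Reinforce this mix gives (3/8)·9 + (5/8)·6 = 57/8.
Against Withdraw this mix gives (3/8)·4 + (5/8)·9 = 57/8.
All of the defender's active replies (Reinforce, Withdraw) yield 57/8, and no column does worse for the attacker. The mix makes the defender indifferent and guarantees 57/8, so it is optimal.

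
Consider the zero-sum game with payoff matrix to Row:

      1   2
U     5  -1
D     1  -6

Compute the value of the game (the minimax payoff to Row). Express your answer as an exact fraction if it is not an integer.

Row minima: U → -1, D → -6; maximin = -1.
Column maxima: 1 → 5, 2 → -1; minimax = -1.
Since maximin = minimax = -1, there is a saddle point and the value is -1.

-1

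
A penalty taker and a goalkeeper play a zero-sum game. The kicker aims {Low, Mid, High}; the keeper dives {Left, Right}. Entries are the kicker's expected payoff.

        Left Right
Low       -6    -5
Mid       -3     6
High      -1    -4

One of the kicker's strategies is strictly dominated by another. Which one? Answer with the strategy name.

Low

Mid gives a strictly higher payoff than Low against every column: -3 > -6, 6 > -5.
So Low is strictly dominated and the kicker never plays it.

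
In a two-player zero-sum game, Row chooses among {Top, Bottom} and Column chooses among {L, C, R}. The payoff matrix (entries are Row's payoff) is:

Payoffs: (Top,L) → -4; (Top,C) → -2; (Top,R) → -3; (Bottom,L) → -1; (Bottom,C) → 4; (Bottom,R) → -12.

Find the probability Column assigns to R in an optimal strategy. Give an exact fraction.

1/4

Row minima: Top → -4, Bottom → -12; maximin = -4.
Column maxima: L → -1, C → 4, R → -3; minimax = -3.
-4 ≠ -3, so there is no saddle point; optimal play is mixed.
C is strictly dominated by L (it gives Row strictly more in every row), so Column never plays it.
On the remaining 2×2 (Top, Bottom vs L, R):
Let Row play Top with probability p. Expected payoff against L: (-4)p + (-1)(1−p) = −3p − 1; against R: (-3)p + (-12)(1−p) = 9p − 12.
Setting these equal: −3p − 1 = 9p − 12 ⇒ −12p = -11 ⇒ p = 11/12, and the value is (-3)·(11/12) − 1 = -15/4.
For Column: with q = P(L), equating Top's and Bottom's payoffs gives −q − 3 = 11q − 12 ⇒ q = 3/4.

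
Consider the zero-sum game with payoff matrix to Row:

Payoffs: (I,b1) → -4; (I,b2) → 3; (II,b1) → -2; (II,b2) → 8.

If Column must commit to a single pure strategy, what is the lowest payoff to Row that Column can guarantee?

-2

Column maxima: b1 → -2, b2 → 8.
The smallest of these is -2.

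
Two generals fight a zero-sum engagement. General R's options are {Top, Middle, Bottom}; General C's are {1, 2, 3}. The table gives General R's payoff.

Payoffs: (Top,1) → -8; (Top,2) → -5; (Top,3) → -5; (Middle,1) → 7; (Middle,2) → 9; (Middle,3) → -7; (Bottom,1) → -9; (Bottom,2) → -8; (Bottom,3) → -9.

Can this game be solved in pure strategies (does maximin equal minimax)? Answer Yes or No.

Row minima: Top → -8, Middle → -7, Bottom → -9; maximin = -7.
Column maxima: 1 → 7, 2 → 9, 3 → -5; minimax = -5.
-7 ≠ -5, so no pure-strategy equilibrium exists.

No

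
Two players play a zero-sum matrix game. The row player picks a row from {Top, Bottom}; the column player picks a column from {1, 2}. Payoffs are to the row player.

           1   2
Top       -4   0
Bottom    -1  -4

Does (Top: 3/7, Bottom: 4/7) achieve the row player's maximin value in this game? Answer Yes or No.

Against 1 this mix gives (3/7)·(-4) + (4/7)·(-1) = -16/7.
Against 2 this mix gives (3/7)·0 + (4/7)·(-4) = -16/7.
All of the column player's active replies (1, 2) yield -16/7, and no column does worse for the row player. The mix makes the column player indifferent and guarantees -16/7, so it is optimal.

Yes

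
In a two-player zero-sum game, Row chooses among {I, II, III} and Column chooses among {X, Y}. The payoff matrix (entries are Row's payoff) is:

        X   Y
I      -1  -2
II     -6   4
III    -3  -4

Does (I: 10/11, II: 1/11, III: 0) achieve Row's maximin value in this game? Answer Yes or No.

Against X this mix gives (10/11)·(-1) + (1/11)·(-6) = -16/11.
Against Y this mix gives (10/11)·(-2) + (1/11)·4 = -16/11.
All of Column's active replies (X, Y) yield -16/11, and no column does worse for Row. The mix makes Column indifferent and guarantees -16/11, so it is optimal.

Yes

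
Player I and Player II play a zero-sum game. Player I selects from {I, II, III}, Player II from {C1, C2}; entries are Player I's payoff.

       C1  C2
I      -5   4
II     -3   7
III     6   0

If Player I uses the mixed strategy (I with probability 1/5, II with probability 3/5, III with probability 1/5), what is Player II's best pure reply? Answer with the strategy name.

If Player II plays C1, Player I's expected payoff is (1/5)·(-5) + (3/5)·(-3) + (1/5)·6 = -8/5.
If Player II plays C2, Player I's expected payoff is (1/5)·4 + (3/5)·7 + (1/5)·0 = 5.
Player II minimizes Player I's payoff; the smallest is -8/5, so the best response is C1.

C1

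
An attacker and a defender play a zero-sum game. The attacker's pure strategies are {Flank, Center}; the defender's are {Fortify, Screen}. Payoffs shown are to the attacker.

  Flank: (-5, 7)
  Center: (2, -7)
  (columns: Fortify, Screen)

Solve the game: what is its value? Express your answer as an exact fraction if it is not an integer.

Row minima: Flank → -5, Center → -7; maximin = -5.
Column maxima: Fortify → 2, Screen → 7; minimax = 2.
-5 ≠ 2, so there is no saddle point; optimal play is mixed.
Let the attacker play Flank with probability p. Expected payoff against Fortify: (-5)p + 2(1−p) = −7p + 2; against Screen: 7p + (-7)(1−p) = 14p − 7.
Setting these equal: −7p + 2 = 14p − 7 ⇒ −21p = -9 ⇒ p = 3/7, and the value is (-7)·(3/7) + 2 = -1.
For the defender: with q = P(Fortify), equating Flank's and Center's payoffs gives −12q + 7 = 9q − 7 ⇒ q = 2/3.

-1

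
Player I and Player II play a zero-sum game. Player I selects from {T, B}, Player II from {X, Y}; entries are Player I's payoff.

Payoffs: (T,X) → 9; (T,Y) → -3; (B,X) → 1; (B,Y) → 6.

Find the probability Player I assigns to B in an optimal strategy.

12/17

Row minima: T → -3, B → 1; maximin = 1.
Column maxima: X → 9, Y → 6; minimax = 6.
1 ≠ 6, so there is no saddle point; optimal play is mixed.
Let Player I play T with probability p. Expected payoff against X: 9p + 1(1−p) = 8p + 1; against Y: (-3)p + 6(1−p) = −9p + 6.
Setting these equal: 8p + 1 = −9p + 6 ⇒ 17p = 5 ⇒ p = 5/17, and the value is (8)·(5/17) + 1 = 57/17.
For Player II: with q = P(X), equating T's and B's payoffs gives 12q − 3 = −5q + 6 ⇒ q = 9/17.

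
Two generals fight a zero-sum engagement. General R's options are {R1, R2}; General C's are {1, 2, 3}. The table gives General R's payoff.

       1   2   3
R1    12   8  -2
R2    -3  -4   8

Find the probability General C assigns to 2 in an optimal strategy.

5/11

Row minima: R1 → -2, R2 → -4; maximin = -2.
Column maxima: 1 → 12, 2 → 8, 3 → 8; minimax = 8.
-2 ≠ 8, so there is no saddle point; optimal play is mixed.
1 is strictly dominated by 2 (it gives General R strictly more in every row), so General C never plays it.
On the remaining 2×2 (R1, R2 vs 2, 3):
Let General R play R1 with probability p. Expected payoff against 2: 8p + (-4)(1−p) = 12p − 4; against 3: (-2)p + 8(1−p) = −10p + 8.
Setting these equal: 12p − 4 = −10p + 8 ⇒ 22p = 12 ⇒ p = 6/11, and the value is (12)·(6/11) − 4 = 28/11.
For General C: with q = P(2), equating R1's and R2's payoffs gives 10q − 2 = −12q + 8 ⇒ q = 5/11.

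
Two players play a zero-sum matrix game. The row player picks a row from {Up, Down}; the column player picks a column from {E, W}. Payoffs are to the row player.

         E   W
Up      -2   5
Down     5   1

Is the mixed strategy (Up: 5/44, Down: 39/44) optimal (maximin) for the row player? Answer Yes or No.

No

Against E this mix gives (5/44)·(-2) + (39/44)·5 = 185/44.
Against W this mix gives (5/44)·5 + (39/44)·1 = 16/11.
The column player will play W, holding the row player to 16/11. Shifting weight toward the row that does better against W would raise this floor (the equalizing mix achieves 27/11 against both W and E), so the proposed strategy is not optimal.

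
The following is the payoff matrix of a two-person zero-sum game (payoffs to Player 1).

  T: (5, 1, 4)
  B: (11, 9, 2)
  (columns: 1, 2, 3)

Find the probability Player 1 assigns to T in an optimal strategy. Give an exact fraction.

Row minima: T → 1, B → 2; maximin = 2.
Column maxima: 1 → 11, 2 → 9, 3 → 4; minimax = 4.
2 ≠ 4, so there is no saddle point; optimal play is mixed.
1 is strictly dominated by 2 (it gives Player 1 strictly more in every row), so Player 2 never plays it.
On the remaining 2×2 (T, B vs 2, 3):
Let Player 1 play T with probability p. Expected payoff against 2: 1p + 9(1−p) = −8p + 9; against 3: 4p + 2(1−p) = 2p + 2.
Setting these equal: −8p + 9 = 2p + 2 ⇒ −10p = -7 ⇒ p = 7/10, and the value is (-8)·(7/10) + 9 = 17/5.
For Player 2: with q = P(2), equating T's and B's payoffs gives −3q + 4 = 7q + 2 ⇒ q = 1/5.

7/10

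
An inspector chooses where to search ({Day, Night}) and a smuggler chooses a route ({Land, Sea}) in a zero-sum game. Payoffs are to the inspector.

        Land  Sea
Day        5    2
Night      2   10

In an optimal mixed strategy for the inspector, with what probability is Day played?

8/11

Row minima: Day → 2, Night → 2; maximin = 2.
Column maxima: Land → 5, Sea → 10; minimax = 5.
2 ≠ 5, so there is no saddle point; optimal play is mixed.
Let the inspector play Day with probability p. Expected payoff against Land: 5p + 2(1−p) = 3p + 2; against Sea: 2p + 10(1−p) = −8p + 10.
Setting these equal: 3p + 2 = −8p + 10 ⇒ 11p = 8 ⇒ p = 8/11, and the value is (3)·(8/11) + 2 = 46/11.
For the smuggler: with q = P(Land), equating Day's and Night's payoffs gives 3q + 2 = −8q + 10 ⇒ q = 8/11.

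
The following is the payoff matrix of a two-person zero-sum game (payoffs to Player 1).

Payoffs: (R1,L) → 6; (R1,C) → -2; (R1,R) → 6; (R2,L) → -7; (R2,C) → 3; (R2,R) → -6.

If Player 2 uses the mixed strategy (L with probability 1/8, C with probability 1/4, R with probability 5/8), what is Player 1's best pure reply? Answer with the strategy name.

R1

Expected payoff of R1: (1/8)·6 + (1/4)·(-2) + (5/8)·6 = 4.
Expected payoff of R2: (1/8)·(-7) + (1/4)·3 + (5/8)·(-6) = -31/8.
The largest is 4, so Player 1's best response is R1.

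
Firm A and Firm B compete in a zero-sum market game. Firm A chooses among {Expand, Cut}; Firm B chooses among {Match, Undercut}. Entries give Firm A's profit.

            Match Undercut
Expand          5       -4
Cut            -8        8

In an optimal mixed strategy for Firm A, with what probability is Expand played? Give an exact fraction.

16/25

Row minima: Expand → -4, Cut → -8; maximin = -4.
Column maxima: Match → 5, Undercut → 8; minimax = 5.
-4 ≠ 5, so there is no saddle point; optimal play is mixed.
Let Firm A play Expand with probability p. Expected payoff against Match: 5p + (-8)(1−p) = 13p − 8; against Undercut: (-4)p + 8(1−p) = −12p + 8.
Setting these equal: 13p − 8 = −12p + 8 ⇒ 25p = 16 ⇒ p = 16/25, and the value is (13)·(16/25) − 8 = 8/25.
For Firm B: with q = P(Match), equating Expand's and Cut's payoffs gives 9q − 4 = −16q + 8 ⇒ q = 12/25.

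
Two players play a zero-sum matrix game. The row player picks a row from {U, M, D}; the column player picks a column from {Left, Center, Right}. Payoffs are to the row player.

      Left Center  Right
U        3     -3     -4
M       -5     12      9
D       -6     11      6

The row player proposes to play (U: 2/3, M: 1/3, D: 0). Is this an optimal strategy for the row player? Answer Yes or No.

Against Left this mix gives (2/3)·3 + (1/3)·(-5) = 1/3.
Against Center this mix gives (2/3)·(-3) + (1/3)·12 = 2.
Against Right this mix gives (2/3)·(-4) + (1/3)·9 = 1/3.
All of the column player's active replies (Left, Right) yield 1/3, and no column does worse for the row player. The mix makes the column player indifferent and guarantees 1/3, so it is optimal.

Yes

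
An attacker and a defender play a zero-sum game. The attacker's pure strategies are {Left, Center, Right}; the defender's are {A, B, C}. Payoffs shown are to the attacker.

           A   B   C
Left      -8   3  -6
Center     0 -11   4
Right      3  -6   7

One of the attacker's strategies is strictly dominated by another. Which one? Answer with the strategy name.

Center

Right gives a strictly higher payoff than Center against every column: 3 > 0, -6 > -11, 7 > 4.
So Center is strictly dominated and the attacker never plays it.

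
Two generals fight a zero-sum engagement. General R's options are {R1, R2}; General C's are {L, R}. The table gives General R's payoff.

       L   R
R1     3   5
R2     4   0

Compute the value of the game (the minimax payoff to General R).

10/3

Row minima: R1 → 3, R2 → 0; maximin = 3.
Column maxima: L → 4, R → 5; minimax = 4.
3 ≠ 4, so there is no saddle point; optimal play is mixed.
Let General R play R1 with probability p. Expected payoff against L: 3p + 4(1−p) = −p + 4; against R: 5p + 0(1−p) = 5p.
Setting these equal: −p + 4 = 5p ⇒ −6p = -4 ⇒ p = 2/3, and the value is (-1)·(2/3) + 4 = 10/3.
For General C: with q = P(L), equating R1's and R2's payoffs gives −2q + 5 = 4q ⇒ q = 5/6.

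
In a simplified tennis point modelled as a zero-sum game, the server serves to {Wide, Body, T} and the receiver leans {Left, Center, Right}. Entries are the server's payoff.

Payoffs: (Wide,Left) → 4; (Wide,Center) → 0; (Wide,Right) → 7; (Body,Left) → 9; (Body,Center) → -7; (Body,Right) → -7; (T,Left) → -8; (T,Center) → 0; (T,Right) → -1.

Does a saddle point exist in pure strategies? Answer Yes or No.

Yes

Row minima: Wide → 0, Body → -7, T → -8; maximin = 0.
Column maxima: Left → 9, Center → 0, Right → 7; minimax = 0.
maximin = minimax = 0, so a saddle point exists.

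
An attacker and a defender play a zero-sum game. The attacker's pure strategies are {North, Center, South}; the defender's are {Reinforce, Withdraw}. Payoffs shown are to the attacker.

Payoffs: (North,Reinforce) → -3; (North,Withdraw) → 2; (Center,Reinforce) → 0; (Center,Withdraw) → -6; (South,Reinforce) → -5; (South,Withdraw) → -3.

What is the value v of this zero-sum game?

-18/11

Row minima: North → -3, Center → -6, South → -5; maximin = -3.
Column maxima: Reinforce → 0, Withdraw → 2; minimax = 0.
-3 ≠ 0, so there is no saddle point; optimal play is mixed.
South is strictly dominated by North, so the attacker never plays it.
On the remaining 2×2 (North, Center vs Reinforce, Withdraw):
Let the attacker play North with probability p. Expected payoff against Reinforce: (-3)p + 0(1−p) = −3p; against Withdraw: 2p + (-6)(1−p) = 8p − 6.
Setting these equal: −3p = 8p − 6 ⇒ −11p = -6 ⇒ p = 6/11, and the value is (-3)·(6/11) = -18/11.
For the defender: with q = P(Reinforce), equating North's and Center's payoffs gives −5q + 2 = 6q − 6 ⇒ q = 8/11.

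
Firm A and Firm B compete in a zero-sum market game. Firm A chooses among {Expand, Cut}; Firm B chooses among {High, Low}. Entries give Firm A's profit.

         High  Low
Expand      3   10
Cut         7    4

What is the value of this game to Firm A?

29/5

Row minima: Expand → 3, Cut → 4; maximin = 4.
Column maxima: High → 7, Low → 10; minimax = 7.
4 ≠ 7, so there is no saddle point; optimal play is mixed.
Let Firm A play Expand with probability p. Expected payoff against High: 3p + 7(1−p) = −4p + 7; against Low: 10p + 4(1−p) = 6p + 4.
Setting these equal: −4p + 7 = 6p + 4 ⇒ −10p = -3 ⇒ p = 3/10, and the value is (-4)·(3/10) + 7 = 29/5.
For Firm B: with q = P(High), equating Expand's and Cut's payoffs gives −7q + 10 = 3q + 4 ⇒ q = 3/5.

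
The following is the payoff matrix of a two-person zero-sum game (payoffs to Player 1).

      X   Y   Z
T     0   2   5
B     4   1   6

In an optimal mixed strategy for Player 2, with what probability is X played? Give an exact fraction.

1/5

Row minima: T → 0, B → 1; maximin = 1.
Column maxima: X → 4, Y → 2, Z → 6; minimax = 2.
1 ≠ 2, so there is no saddle point; optimal play is mixed.
Z is strictly dominated by X (it gives Player 1 strictly more in every row), so Player 2 never plays it.
On the remaining 2×2 (T, B vs X, Y):
Let Player 1 play T with probability p. Expected payoff against X: 0p + 4(1−p) = −4p + 4; against Y: 2p + 1(1−p) = p + 1.
Setting these equal: −4p + 4 = p + 1 ⇒ −5p = -3 ⇒ p = 3/5, and the value is (-4)·(3/5) + 4 = 8/5.
For Player 2: with q = P(X), equating T's and B's payoffs gives −2q + 2 = 3q + 1 ⇒ q = 1/5.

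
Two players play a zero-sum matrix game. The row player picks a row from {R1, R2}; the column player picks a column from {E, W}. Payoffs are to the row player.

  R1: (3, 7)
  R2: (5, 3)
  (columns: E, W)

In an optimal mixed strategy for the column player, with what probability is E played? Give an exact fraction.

Row minima: R1 → 3, R2 → 3; maximin = 3.
Column maxima: E → 5, W → 7; minimax = 5.
3 ≠ 5, so there is no saddle point; optimal play is mixed.
Let the row player play R1 with probability p. Expected payoff against E: 3p + 5(1−p) = −2p + 5; against W: 7p + 3(1−p) = 4p + 3.
Setting these equal: −2p + 5 = 4p + 3 ⇒ −6p = -2 ⇒ p = 1/3, and the value is (-2)·(1/3) + 5 = 13/3.
For the column player: with q = P(E), equating R1's and R2's payoffs gives −4q + 7 = 2q + 3 ⇒ q = 2/3.

2/3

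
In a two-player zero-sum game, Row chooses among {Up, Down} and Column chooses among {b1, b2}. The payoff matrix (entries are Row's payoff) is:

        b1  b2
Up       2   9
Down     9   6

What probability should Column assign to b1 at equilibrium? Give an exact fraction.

3/10

Row minima: Up → 2, Down → 6; maximin = 6.
Column maxima: b1 → 9, b2 → 9; minimax = 9.
6 ≠ 9, so there is no saddle point; optimal play is mixed.
Let Row play Up with probability p. Expected payoff against b1: 2p + 9(1−p) = −7p + 9; against b2: 9p + 6(1−p) = 3p + 6.
Setting these equal: −7p + 9 = 3p + 6 ⇒ −10p = -3 ⇒ p = 3/10, and the value is (-7)·(3/10) + 9 = 69/10.
For Column: with q = P(b1), equating Up's and Down's payoffs gives −7q + 9 = 3q + 6 ⇒ q = 3/10.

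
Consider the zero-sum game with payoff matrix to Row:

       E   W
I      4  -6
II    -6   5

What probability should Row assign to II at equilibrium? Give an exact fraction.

10/21

Row minima: I → -6, II → -6; maximin = -6.
Column maxima: E → 4, W → 5; minimax = 4.
-6 ≠ 4, so there is no saddle point; optimal play is mixed.
Let Row play I with probability p. Expected payoff against E: 4p + (-6)(1−p) = 10p − 6; against W: (-6)p + 5(1−p) = −11p + 5.
Setting these equal: 10p − 6 = −11p + 5 ⇒ 21p = 11 ⇒ p = 11/21, and the value is (10)·(11/21) − 6 = -16/21.
For Column: with q = P(E), equating I's and II's payoffs gives 10q − 6 = −11q + 5 ⇒ q = 11/21.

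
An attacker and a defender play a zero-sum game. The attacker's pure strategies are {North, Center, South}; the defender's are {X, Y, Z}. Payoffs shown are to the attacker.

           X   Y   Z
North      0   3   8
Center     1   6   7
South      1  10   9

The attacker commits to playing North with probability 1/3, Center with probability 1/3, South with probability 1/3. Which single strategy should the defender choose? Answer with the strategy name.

X

If the defender plays X, the attacker's expected payoff is (1/3)·0 + (1/3)·1 + (1/3)·1 = 2/3.
If the defender plays Y, the attacker's expected payoff is (1/3)·3 + (1/3)·6 + (1/3)·10 = 19/3.
If the defender plays Z, the attacker's expected payoff is (1/3)·8 + (1/3)·7 + (1/3)·9 = 8.
The defender minimizes the attacker's payoff; the smallest is 2/3, so the best response is X.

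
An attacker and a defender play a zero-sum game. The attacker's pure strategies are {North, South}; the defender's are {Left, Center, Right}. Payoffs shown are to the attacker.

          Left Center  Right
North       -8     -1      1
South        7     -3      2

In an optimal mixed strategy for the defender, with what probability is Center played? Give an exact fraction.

15/17

Row minima: North → -8, South → -3; maximin = -3.
Column maxima: Left → 7, Center → -1, Right → 2; minimax = -1.
-3 ≠ -1, so there is no saddle point; optimal play is mixed.
Right is strictly dominated by Center (it gives the attacker strictly more in every row), so the defender never plays it.
On the remaining 2×2 (North, South vs Left, Center):
Let the attacker play North with probability p. Expected payoff against Left: (-8)p + 7(1−p) = −15p + 7; against Center: (-1)p + (-3)(1−p) = 2p − 3.
Setting these equal: −15p + 7 = 2p − 3 ⇒ −17p = -10 ⇒ p = 10/17, and the value is (-15)·(10/17) + 7 = -31/17.
For the defender: with q = P(Left), equating North's and South's payoffs gives −7q − 1 = 10q − 3 ⇒ q = 2/17.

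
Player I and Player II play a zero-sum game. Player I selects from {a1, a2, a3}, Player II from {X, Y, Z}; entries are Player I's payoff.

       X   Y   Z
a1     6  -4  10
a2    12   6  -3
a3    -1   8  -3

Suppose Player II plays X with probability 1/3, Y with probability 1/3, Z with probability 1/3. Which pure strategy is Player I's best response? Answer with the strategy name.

Expected payoff of a1: (1/3)·6 + (1/3)·(-4) + (1/3)·10 = 4.
Expected payoff of a2: (1/3)·12 + (1/3)·6 + (1/3)·(-3) = 5.
Expected payoff of a3: (1/3)·(-1) + (1/3)·8 + (1/3)·(-3) = 4/3.
The largest is 5, so Player I's best response is a2.

a2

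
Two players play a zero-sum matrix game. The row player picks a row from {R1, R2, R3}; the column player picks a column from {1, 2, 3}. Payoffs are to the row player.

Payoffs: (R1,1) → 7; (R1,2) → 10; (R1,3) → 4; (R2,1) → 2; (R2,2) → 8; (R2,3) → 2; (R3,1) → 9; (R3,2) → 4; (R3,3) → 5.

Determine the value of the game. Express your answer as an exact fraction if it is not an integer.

Row minima: R1 → 4, R2 → 2, R3 → 4; maximin = 4.
Column maxima: 1 → 9, 2 → 10, 3 → 5; minimax = 5.
4 ≠ 5, so there is no saddle point; optimal play is mixed.
R2 is strictly dominated by R1, so the row player never plays it.
With R2 eliminated, 1 is strictly dominated by 3 (it gives the row player strictly more in every remaining row), so the column player never plays it.
On the remaining 2×2 (R1, R3 vs 2, 3):
Let the row player play R1 with probability p. Expected payoff against 2: 10p + 4(1−p) = 6p + 4; against 3: 4p + 5(1−p) = −p + 5.
Setting these equal: 6p + 4 = −p + 5 ⇒ 7p = 1 ⇒ p = 1/7, and the value is (6)·(1/7) + 4 = 34/7.
For the column player: with q = P(2), equating R1's and R3's payoffs gives 6q + 4 = −q + 5 ⇒ q = 1/7.

34/7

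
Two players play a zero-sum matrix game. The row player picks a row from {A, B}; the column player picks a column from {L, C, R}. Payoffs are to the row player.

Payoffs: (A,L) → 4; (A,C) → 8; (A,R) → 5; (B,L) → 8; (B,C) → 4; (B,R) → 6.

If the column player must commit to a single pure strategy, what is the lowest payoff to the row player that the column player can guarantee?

Column maxima: L → 8, C → 8, R → 6.
The smallest of these is 6.

6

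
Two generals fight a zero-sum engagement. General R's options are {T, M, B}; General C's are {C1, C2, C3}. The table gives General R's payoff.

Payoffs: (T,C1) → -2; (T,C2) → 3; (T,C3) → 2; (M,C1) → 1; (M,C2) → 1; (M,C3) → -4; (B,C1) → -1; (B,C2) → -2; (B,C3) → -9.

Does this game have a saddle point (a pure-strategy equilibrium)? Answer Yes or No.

Row minima: T → -2, M → -4, B → -9; maximin = -2.
Column maxima: C1 → 1, C2 → 3, C3 → 2; minimax = 1.
-2 ≠ 1, so no pure-strategy equilibrium exists.

No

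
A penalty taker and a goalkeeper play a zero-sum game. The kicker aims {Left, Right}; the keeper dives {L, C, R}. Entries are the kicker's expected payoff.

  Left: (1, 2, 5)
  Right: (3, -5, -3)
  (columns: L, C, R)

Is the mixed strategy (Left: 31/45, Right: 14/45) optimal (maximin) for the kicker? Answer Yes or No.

No

Against L this mix gives (31/45)·1 + (14/45)·3 = 73/45.
Against C this mix gives (31/45)·2 + (14/45)·(-5) = -8/45.
Against R this mix gives (31/45)·5 + (14/45)·(-3) = 113/45.
The keeper will play C, holding the kicker to -8/45. Shifting weight toward the row that does better against C would raise this floor (the equalizing mix achieves 11/9 against both C and L), so the proposed strategy is not optimal.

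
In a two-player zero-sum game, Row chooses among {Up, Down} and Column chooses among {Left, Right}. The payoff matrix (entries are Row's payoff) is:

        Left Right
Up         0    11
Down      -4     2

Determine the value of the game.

Row minima: Up → 0, Down → -4; maximin = 0.
Column maxima: Left → 0, Right → 11; minimax = 0.
Since maximin = minimax = 0, there is a saddle point and the value is 0.

0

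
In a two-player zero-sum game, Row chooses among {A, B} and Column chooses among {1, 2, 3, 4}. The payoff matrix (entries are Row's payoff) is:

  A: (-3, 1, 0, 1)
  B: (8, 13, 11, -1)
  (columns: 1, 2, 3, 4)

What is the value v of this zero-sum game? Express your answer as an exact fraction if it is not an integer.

5/13

Row minima: A → -3, B → -1; maximin = -1.
Column maxima: 1 → 8, 2 → 13, 3 → 11, 4 → 1; minimax = 1.
-1 ≠ 1, so there is no saddle point; optimal play is mixed.
2 is strictly dominated by 1 (it gives Row strictly more in every row), so Column never plays it.
3 is strictly dominated by 1 (it gives Row strictly more in every row), so Column never plays it.
On the remaining 2×2 (A, B vs 1, 4):
Let Row play A with probability p. Expected payoff against 1: (-3)p + 8(1−p) = −11p + 8; against 4: 1p + (-1)(1−p) = 2p − 1.
Setting these equal: −11p + 8 = 2p − 1 ⇒ −13p = -9 ⇒ p = 9/13, and the value is (-11)·(9/13) + 8 = 5/13.
For Column: with q = P(1), equating A's and B's payoffs gives −4q + 1 = 9q − 1 ⇒ q = 2/13.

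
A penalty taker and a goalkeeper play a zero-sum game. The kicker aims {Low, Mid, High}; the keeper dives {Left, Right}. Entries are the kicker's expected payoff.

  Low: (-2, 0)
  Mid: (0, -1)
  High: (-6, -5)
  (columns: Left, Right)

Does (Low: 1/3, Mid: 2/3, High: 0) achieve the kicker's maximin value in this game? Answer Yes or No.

Yes

Against Left this mix gives (1/3)·(-2) + (2/3)·0 = -2/3.
Against Right this mix gives (1/3)·0 + (2/3)·(-1) = -2/3.
All of the keeper's active replies (Left, Right) yield -2/3, and no column does worse for the kicker. The mix makes the keeper indifferent and guarantees -2/3, so it is optimal.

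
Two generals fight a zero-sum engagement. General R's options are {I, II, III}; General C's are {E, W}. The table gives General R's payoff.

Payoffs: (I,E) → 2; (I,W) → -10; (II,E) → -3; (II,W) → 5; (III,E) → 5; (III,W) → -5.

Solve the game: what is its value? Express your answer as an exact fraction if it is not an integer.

5/9

Row minima: I → -10, II → -3, III → -5; maximin = -3.
Column maxima: E → 5, W → 5; minimax = 5.
-3 ≠ 5, so there is no saddle point; optimal play is mixed.
I is strictly dominated by III, so General R never plays it.
On the remaining 2×2 (II, III vs E, W):
Let General R play II with probability p. Expected payoff against E: (-3)p + 5(1−p) = −8p + 5; against W: 5p + (-5)(1−p) = 10p − 5.
Setting these equal: −8p + 5 = 10p − 5 ⇒ −18p = -10 ⇒ p = 5/9, and the value is (-8)·(5/9) + 5 = 5/9.
For General C: with q = P(E), equating II's and III's payoffs gives −8q + 5 = 10q − 5 ⇒ q = 5/9.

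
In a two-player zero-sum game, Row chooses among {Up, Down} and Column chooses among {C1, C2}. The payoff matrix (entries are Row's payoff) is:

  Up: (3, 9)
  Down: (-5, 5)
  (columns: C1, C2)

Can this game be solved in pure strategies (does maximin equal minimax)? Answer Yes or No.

Row minima: Up → 3, Down → -5; maximin = 3.
Column maxima: C1 → 3, C2 → 9; minimax = 3.
maximin = minimax = 3, so a saddle point exists.

Yes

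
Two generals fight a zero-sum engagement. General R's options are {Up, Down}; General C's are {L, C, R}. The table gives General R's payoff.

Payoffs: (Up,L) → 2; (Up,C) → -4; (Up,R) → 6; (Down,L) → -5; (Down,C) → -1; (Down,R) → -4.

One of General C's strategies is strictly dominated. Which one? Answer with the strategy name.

R

L holds General R's payoff strictly below R in every row: 2 < 6, -5 < -4.
So R is strictly dominated for General C.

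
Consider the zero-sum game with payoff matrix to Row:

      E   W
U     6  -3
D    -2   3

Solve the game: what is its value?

6/7

Row minima: U → -3, D → -2; maximin = -2.
Column maxima: E → 6, W → 3; minimax = 3.
-2 ≠ 3, so there is no saddle point; optimal play is mixed.
Let Row play U with probability p. Expected payoff against E: 6p + (-2)(1−p) = 8p − 2; against W: (-3)p + 3(1−p) = −6p + 3.
Setting these equal: 8p − 2 = −6p + 3 ⇒ 14p = 5 ⇒ p = 5/14, and the value is (8)·(5/14) − 2 = 6/7.
For Column: with q = P(E), equating U's and D's payoffs gives 9q − 3 = −5q + 3 ⇒ q = 3/7.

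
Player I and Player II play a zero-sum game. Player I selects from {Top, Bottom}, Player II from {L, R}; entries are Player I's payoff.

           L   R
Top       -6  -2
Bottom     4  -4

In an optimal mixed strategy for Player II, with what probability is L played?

Row minima: Top → -6, Bottom → -4; maximin = -4.
Column maxima: L → 4, R → -2; minimax = -2.
-4 ≠ -2, so there is no saddle point; optimal play is mixed.
Let Player I play Top with probability p. Expected payoff against L: (-6)p + 4(1−p) = −10p + 4; against R: (-2)p + (-4)(1−p) = 2p − 4.
Setting these equal: −10p + 4 = 2p − 4 ⇒ −12p = -8 ⇒ p = 2/3, and the value is (-10)·(2/3) + 4 = -8/3.
For Player II: with q = P(L), equating Top's and Bottom's payoffs gives −4q − 2 = 8q − 4 ⇒ q = 1/6.

1/6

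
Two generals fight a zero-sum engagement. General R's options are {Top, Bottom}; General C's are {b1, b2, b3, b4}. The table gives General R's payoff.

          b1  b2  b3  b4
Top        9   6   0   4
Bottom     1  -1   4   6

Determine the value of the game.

24/11

Row minima: Top → 0, Bottom → -1; maximin = 0.
Column maxima: b1 → 9, b2 → 6, b3 → 4, b4 → 6; minimax = 4.
0 ≠ 4, so there is no saddle point; optimal play is mixed.
b1 is strictly dominated by b2 (it gives General R strictly more in every row), so General C never plays it.
b4 is strictly dominated by b3 (it gives General R strictly more in every row), so General C never plays it.
On the remaining 2×2 (Top, Bottom vs b2, b3):
Let General R play Top with probability p. Expected payoff against b2: 6p + (-1)(1−p) = 7p − 1; against b3: 0p + 4(1−p) = −4p + 4.
Setting these equal: 7p − 1 = −4p + 4 ⇒ 11p = 5 ⇒ p = 5/11, and the value is (7)·(5/11) − 1 = 24/11.
For General C: with q = P(b2), equating Top's and Bottom's payoffs gives 6q = −5q + 4 ⇒ q = 4/11.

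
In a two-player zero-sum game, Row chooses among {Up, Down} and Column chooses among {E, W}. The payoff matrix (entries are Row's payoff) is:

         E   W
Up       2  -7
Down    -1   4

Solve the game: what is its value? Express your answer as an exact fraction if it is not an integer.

1/14

Row minima: Up → -7, Down → -1; maximin = -1.
Column maxima: E → 2, W → 4; minimax = 2.
-1 ≠ 2, so there is no saddle point; optimal play is mixed.
Let Row play Up with probability p. Expected payoff against E: 2p + (-1)(1−p) = 3p − 1; against W: (-7)p + 4(1−p) = −11p + 4.
Setting these equal: 3p − 1 = −11p + 4 ⇒ 14p = 5 ⇒ p = 5/14, and the value is (3)·(5/14) − 1 = 1/14.
For Column: with q = P(E), equating Up's and Down's payoffs gives 9q − 7 = −5q + 4 ⇒ q = 11/14.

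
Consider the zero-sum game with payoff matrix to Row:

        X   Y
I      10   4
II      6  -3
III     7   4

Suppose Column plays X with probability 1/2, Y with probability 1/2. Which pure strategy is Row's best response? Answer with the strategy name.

Expected payoff of I: (1/2)·10 + (1/2)·4 = 7.
Expected payoff of II: (1/2)·6 + (1/2)·(-3) = 3/2.
Expected payoff of III: (1/2)·7 + (1/2)·4 = 11/2.
The largest is 7, so Row's best response is I.

I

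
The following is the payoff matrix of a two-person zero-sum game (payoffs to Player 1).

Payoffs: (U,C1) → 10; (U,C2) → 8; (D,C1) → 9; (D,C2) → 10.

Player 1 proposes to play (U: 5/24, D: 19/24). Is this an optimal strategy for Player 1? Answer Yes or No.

No

Against C1 this mix gives (5/24)·10 + (19/24)·9 = 221/24.
Against C2 this mix gives (5/24)·8 + (19/24)·10 = 115/12.
Player 2 will play C1, holding Player 1 to 221/24. Shifting weight toward the row that does better against C1 would raise this floor (the equalizing mix achieves 28/3 against both C1 and C2), so the proposed strategy is not optimal.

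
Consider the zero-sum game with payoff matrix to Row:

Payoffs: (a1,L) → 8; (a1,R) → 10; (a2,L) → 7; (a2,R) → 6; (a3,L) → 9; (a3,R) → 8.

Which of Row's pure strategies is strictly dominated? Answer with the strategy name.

a1 gives a strictly higher payoff than a2 against every column: 8 > 7, 10 > 6.
So a2 is strictly dominated and Row never plays it.

a2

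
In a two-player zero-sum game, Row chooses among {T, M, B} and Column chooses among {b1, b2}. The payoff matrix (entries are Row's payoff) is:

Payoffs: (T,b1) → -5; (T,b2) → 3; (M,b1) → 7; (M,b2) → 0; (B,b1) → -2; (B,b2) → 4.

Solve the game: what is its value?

Row minima: T → -5, M → 0, B → -2; maximin = 0.
Column maxima: b1 → 7, b2 → 4; minimax = 4.
0 ≠ 4, so there is no saddle point; optimal play is mixed.
T is strictly dominated by B, so Row never plays it.
On the remaining 2×2 (M, B vs b1, b2):
Let Row play M with probability p. Expected payoff against b1: 7p + (-2)(1−p) = 9p − 2; against b2: 0p + 4(1−p) = −4p + 4.
Setting these equal: 9p − 2 = −4p + 4 ⇒ 13p = 6 ⇒ p = 6/13, and the value is (9)·(6/13) − 2 = 28/13.
For Column: with q = P(b1), equating M's and B's payoffs gives 7q = −6q + 4 ⇒ q = 4/13.

28/13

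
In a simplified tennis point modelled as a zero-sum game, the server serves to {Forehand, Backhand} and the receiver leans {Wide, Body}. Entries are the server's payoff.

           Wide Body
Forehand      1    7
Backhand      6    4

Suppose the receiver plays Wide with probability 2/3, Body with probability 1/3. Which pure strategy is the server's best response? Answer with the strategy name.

Backhand

Expected payoff of Forehand: (2/3)·1 + (1/3)·7 = 3.
Expected payoff of Backhand: (2/3)·6 + (1/3)·4 = 16/3.
The largest is 16/3, so the server's best response is Backhand.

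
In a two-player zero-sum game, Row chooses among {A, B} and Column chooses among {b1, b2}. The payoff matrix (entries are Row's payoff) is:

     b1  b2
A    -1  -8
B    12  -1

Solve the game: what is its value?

Row minima: A → -8, B → -1; maximin = -1.
Column maxima: b1 → 12, b2 → -1; minimax = -1.
Since maximin = minimax = -1, there is a saddle point and the value is -1.

-1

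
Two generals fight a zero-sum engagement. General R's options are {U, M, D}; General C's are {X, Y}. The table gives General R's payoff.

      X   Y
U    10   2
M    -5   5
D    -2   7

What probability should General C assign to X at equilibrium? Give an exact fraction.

Row minima: U → 2, M → -5, D → -2; maximin = 2.
Column maxima: X → 10, Y → 7; minimax = 7.
2 ≠ 7, so there is no saddle point; optimal play is mixed.
M is strictly dominated by D, so General R never plays it.
On the remaining 2×2 (U, D vs X, Y):
Let General R play U with probability p. Expected payoff against X: 10p + (-2)(1−p) = 12p − 2; against Y: 2p + 7(1−p) = −5p + 7.
Setting these equal: 12p − 2 = −5p + 7 ⇒ 17p = 9 ⇒ p = 9/17, and the value is (12)·(9/17) − 2 = 74/17.
For General C: with q = P(X), equating U's and D's payoffs gives 8q + 2 = −9q + 7 ⇒ q = 5/17.

5/17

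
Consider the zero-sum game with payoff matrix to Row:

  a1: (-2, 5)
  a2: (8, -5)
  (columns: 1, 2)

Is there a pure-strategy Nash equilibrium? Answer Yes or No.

No

Row minima: a1 → -2, a2 → -5; maximin = -2.
Column maxima: 1 → 8, 2 → 5; minimax = 5.
-2 ≠ 5, so no pure-strategy equilibrium exists.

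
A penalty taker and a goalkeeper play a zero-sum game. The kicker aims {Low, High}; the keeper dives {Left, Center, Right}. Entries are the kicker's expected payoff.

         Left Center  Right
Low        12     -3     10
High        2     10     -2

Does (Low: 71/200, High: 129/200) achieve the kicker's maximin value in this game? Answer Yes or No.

Against Left this mix gives (71/200)·12 + (129/200)·2 = 111/20.
Against Center this mix gives (71/200)·(-3) + (129/200)·10 = 1077/200.
Against Right this mix gives (71/200)·10 + (129/200)·(-2) = 113/50.
The keeper will play Right, holding the kicker to 113/50. Shifting weight toward the row that does better against Right would raise this floor (the equalizing mix achieves 94/25 against both Right and Center), so the proposed strategy is not optimal.

No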